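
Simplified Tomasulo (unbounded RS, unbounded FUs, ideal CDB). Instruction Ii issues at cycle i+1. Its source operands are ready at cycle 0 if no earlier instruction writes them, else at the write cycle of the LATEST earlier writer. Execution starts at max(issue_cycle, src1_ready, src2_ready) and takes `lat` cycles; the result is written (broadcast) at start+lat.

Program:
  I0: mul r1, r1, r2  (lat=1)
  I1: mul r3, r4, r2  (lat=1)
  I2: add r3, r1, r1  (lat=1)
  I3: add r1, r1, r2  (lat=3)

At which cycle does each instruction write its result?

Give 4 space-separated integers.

I0 mul r1: issue@1 deps=(None,None) exec_start@1 write@2
I1 mul r3: issue@2 deps=(None,None) exec_start@2 write@3
I2 add r3: issue@3 deps=(0,0) exec_start@3 write@4
I3 add r1: issue@4 deps=(0,None) exec_start@4 write@7

Answer: 2 3 4 7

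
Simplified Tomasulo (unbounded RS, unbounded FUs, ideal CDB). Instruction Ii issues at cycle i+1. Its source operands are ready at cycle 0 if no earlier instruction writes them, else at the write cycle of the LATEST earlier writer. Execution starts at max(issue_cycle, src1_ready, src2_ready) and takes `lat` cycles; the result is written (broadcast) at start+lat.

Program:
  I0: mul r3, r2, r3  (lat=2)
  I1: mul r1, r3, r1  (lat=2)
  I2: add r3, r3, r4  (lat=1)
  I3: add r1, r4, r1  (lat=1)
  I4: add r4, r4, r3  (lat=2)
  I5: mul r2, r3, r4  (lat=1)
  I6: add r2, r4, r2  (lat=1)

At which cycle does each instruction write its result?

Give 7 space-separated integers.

Answer: 3 5 4 6 7 8 9

Derivation:
I0 mul r3: issue@1 deps=(None,None) exec_start@1 write@3
I1 mul r1: issue@2 deps=(0,None) exec_start@3 write@5
I2 add r3: issue@3 deps=(0,None) exec_start@3 write@4
I3 add r1: issue@4 deps=(None,1) exec_start@5 write@6
I4 add r4: issue@5 deps=(None,2) exec_start@5 write@7
I5 mul r2: issue@6 deps=(2,4) exec_start@7 write@8
I6 add r2: issue@7 deps=(4,5) exec_start@8 write@9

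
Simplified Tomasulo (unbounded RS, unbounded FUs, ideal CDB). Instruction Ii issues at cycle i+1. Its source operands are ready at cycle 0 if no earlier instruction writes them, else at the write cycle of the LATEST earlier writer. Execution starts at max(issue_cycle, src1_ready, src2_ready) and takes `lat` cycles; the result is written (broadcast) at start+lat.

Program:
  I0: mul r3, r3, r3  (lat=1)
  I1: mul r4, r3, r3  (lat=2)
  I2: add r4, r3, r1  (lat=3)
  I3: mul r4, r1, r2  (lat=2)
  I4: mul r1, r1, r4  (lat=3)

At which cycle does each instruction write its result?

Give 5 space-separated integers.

Answer: 2 4 6 6 9

Derivation:
I0 mul r3: issue@1 deps=(None,None) exec_start@1 write@2
I1 mul r4: issue@2 deps=(0,0) exec_start@2 write@4
I2 add r4: issue@3 deps=(0,None) exec_start@3 write@6
I3 mul r4: issue@4 deps=(None,None) exec_start@4 write@6
I4 mul r1: issue@5 deps=(None,3) exec_start@6 write@9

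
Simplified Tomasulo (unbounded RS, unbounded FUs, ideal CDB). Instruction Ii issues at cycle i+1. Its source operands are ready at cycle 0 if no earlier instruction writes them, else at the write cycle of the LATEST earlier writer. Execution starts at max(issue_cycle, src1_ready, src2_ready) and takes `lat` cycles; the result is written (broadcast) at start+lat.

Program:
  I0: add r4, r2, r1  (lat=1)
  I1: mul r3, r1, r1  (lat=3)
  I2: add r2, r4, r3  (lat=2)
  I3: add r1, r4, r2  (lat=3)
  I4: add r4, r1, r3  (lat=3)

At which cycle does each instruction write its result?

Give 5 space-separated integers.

I0 add r4: issue@1 deps=(None,None) exec_start@1 write@2
I1 mul r3: issue@2 deps=(None,None) exec_start@2 write@5
I2 add r2: issue@3 deps=(0,1) exec_start@5 write@7
I3 add r1: issue@4 deps=(0,2) exec_start@7 write@10
I4 add r4: issue@5 deps=(3,1) exec_start@10 write@13

Answer: 2 5 7 10 13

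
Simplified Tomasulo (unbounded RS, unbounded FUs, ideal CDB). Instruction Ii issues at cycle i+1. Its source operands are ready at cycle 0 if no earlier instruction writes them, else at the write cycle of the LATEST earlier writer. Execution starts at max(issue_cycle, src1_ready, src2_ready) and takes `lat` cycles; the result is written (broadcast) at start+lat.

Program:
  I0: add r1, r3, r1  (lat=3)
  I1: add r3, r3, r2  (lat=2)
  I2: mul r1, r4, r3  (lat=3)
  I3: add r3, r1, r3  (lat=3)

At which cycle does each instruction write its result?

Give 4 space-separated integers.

I0 add r1: issue@1 deps=(None,None) exec_start@1 write@4
I1 add r3: issue@2 deps=(None,None) exec_start@2 write@4
I2 mul r1: issue@3 deps=(None,1) exec_start@4 write@7
I3 add r3: issue@4 deps=(2,1) exec_start@7 write@10

Answer: 4 4 7 10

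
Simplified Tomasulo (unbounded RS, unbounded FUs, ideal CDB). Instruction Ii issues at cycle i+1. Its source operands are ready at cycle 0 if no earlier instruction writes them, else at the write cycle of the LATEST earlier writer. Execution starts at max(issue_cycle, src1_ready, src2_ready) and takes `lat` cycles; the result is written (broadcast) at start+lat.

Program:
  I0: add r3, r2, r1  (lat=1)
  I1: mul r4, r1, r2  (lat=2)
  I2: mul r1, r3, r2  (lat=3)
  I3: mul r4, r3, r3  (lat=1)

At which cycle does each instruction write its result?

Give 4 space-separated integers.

I0 add r3: issue@1 deps=(None,None) exec_start@1 write@2
I1 mul r4: issue@2 deps=(None,None) exec_start@2 write@4
I2 mul r1: issue@3 deps=(0,None) exec_start@3 write@6
I3 mul r4: issue@4 deps=(0,0) exec_start@4 write@5

Answer: 2 4 6 5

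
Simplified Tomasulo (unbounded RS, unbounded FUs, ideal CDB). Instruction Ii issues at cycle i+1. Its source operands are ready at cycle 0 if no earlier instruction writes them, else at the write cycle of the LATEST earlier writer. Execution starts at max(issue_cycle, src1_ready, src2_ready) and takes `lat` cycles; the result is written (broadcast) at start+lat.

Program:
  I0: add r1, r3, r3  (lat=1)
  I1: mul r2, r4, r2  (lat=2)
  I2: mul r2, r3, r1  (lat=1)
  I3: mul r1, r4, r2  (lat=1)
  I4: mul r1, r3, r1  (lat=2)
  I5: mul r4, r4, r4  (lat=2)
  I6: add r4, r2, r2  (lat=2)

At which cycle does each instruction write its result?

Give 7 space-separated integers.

I0 add r1: issue@1 deps=(None,None) exec_start@1 write@2
I1 mul r2: issue@2 deps=(None,None) exec_start@2 write@4
I2 mul r2: issue@3 deps=(None,0) exec_start@3 write@4
I3 mul r1: issue@4 deps=(None,2) exec_start@4 write@5
I4 mul r1: issue@5 deps=(None,3) exec_start@5 write@7
I5 mul r4: issue@6 deps=(None,None) exec_start@6 write@8
I6 add r4: issue@7 deps=(2,2) exec_start@7 write@9

Answer: 2 4 4 5 7 8 9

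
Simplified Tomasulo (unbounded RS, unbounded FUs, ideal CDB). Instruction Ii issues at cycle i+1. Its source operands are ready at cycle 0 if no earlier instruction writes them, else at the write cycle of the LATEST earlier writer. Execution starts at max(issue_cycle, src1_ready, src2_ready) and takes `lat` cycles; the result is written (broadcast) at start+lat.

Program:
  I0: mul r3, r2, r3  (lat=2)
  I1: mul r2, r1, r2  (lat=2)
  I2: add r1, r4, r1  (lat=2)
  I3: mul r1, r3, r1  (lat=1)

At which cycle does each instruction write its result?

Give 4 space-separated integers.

Answer: 3 4 5 6

Derivation:
I0 mul r3: issue@1 deps=(None,None) exec_start@1 write@3
I1 mul r2: issue@2 deps=(None,None) exec_start@2 write@4
I2 add r1: issue@3 deps=(None,None) exec_start@3 write@5
I3 mul r1: issue@4 deps=(0,2) exec_start@5 write@6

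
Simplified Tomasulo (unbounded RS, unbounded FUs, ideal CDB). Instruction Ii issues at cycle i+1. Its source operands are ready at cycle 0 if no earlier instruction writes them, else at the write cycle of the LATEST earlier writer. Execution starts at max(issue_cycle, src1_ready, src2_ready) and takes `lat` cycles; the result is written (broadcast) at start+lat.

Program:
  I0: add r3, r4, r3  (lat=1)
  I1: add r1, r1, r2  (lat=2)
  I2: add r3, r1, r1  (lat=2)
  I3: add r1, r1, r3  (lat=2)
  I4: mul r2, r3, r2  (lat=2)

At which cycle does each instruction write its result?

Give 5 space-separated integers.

Answer: 2 4 6 8 8

Derivation:
I0 add r3: issue@1 deps=(None,None) exec_start@1 write@2
I1 add r1: issue@2 deps=(None,None) exec_start@2 write@4
I2 add r3: issue@3 deps=(1,1) exec_start@4 write@6
I3 add r1: issue@4 deps=(1,2) exec_start@6 write@8
I4 mul r2: issue@5 deps=(2,None) exec_start@6 write@8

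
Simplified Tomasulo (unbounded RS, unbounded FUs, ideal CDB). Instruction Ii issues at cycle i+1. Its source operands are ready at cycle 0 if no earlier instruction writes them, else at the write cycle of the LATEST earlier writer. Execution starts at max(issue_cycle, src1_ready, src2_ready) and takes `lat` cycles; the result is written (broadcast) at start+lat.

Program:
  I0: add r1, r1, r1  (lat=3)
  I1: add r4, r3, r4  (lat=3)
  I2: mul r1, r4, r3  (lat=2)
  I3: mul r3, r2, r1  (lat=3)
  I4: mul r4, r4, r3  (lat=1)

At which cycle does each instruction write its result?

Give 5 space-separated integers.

Answer: 4 5 7 10 11

Derivation:
I0 add r1: issue@1 deps=(None,None) exec_start@1 write@4
I1 add r4: issue@2 deps=(None,None) exec_start@2 write@5
I2 mul r1: issue@3 deps=(1,None) exec_start@5 write@7
I3 mul r3: issue@4 deps=(None,2) exec_start@7 write@10
I4 mul r4: issue@5 deps=(1,3) exec_start@10 write@11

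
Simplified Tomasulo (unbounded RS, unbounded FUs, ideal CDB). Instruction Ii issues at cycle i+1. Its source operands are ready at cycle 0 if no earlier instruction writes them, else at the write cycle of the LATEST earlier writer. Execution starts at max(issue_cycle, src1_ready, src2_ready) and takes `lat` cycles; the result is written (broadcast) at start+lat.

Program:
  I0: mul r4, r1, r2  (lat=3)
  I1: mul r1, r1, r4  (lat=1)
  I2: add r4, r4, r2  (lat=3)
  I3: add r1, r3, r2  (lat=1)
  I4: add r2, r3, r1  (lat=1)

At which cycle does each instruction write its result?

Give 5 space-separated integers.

Answer: 4 5 7 5 6

Derivation:
I0 mul r4: issue@1 deps=(None,None) exec_start@1 write@4
I1 mul r1: issue@2 deps=(None,0) exec_start@4 write@5
I2 add r4: issue@3 deps=(0,None) exec_start@4 write@7
I3 add r1: issue@4 deps=(None,None) exec_start@4 write@5
I4 add r2: issue@5 deps=(None,3) exec_start@5 write@6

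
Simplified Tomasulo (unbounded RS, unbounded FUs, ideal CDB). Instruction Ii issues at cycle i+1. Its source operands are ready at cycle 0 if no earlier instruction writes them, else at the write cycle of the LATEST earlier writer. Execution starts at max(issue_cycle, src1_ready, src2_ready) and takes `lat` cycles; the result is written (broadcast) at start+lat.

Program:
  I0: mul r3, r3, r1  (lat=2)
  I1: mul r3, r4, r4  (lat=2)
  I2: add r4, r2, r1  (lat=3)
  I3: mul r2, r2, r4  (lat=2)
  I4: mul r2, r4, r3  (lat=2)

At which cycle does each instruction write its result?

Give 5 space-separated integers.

Answer: 3 4 6 8 8

Derivation:
I0 mul r3: issue@1 deps=(None,None) exec_start@1 write@3
I1 mul r3: issue@2 deps=(None,None) exec_start@2 write@4
I2 add r4: issue@3 deps=(None,None) exec_start@3 write@6
I3 mul r2: issue@4 deps=(None,2) exec_start@6 write@8
I4 mul r2: issue@5 deps=(2,1) exec_start@6 write@8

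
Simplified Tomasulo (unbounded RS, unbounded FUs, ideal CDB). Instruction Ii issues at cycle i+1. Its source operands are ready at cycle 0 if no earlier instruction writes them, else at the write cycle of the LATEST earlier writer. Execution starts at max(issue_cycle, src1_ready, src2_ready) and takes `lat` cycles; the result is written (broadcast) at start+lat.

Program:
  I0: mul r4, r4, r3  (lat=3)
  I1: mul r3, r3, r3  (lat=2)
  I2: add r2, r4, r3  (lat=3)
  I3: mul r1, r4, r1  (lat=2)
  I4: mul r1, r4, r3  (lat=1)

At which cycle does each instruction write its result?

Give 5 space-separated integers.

Answer: 4 4 7 6 6

Derivation:
I0 mul r4: issue@1 deps=(None,None) exec_start@1 write@4
I1 mul r3: issue@2 deps=(None,None) exec_start@2 write@4
I2 add r2: issue@3 deps=(0,1) exec_start@4 write@7
I3 mul r1: issue@4 deps=(0,None) exec_start@4 write@6
I4 mul r1: issue@5 deps=(0,1) exec_start@5 write@6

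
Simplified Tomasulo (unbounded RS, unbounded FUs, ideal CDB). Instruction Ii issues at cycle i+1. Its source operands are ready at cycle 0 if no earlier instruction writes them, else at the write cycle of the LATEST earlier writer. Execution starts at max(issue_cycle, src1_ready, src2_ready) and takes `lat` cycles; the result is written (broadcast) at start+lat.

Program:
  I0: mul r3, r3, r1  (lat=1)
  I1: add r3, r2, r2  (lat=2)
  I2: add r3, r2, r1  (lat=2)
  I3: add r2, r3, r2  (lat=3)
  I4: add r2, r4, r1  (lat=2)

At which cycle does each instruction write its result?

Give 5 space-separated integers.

I0 mul r3: issue@1 deps=(None,None) exec_start@1 write@2
I1 add r3: issue@2 deps=(None,None) exec_start@2 write@4
I2 add r3: issue@3 deps=(None,None) exec_start@3 write@5
I3 add r2: issue@4 deps=(2,None) exec_start@5 write@8
I4 add r2: issue@5 deps=(None,None) exec_start@5 write@7

Answer: 2 4 5 8 7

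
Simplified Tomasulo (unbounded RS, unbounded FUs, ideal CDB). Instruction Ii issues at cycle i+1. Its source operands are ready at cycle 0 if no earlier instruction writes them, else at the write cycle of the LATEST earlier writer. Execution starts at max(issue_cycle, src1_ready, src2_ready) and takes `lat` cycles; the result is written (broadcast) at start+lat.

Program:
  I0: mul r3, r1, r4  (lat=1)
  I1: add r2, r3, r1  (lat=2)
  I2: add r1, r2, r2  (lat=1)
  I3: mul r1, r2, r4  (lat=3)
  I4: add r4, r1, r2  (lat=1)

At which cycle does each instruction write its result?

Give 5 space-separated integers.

I0 mul r3: issue@1 deps=(None,None) exec_start@1 write@2
I1 add r2: issue@2 deps=(0,None) exec_start@2 write@4
I2 add r1: issue@3 deps=(1,1) exec_start@4 write@5
I3 mul r1: issue@4 deps=(1,None) exec_start@4 write@7
I4 add r4: issue@5 deps=(3,1) exec_start@7 write@8

Answer: 2 4 5 7 8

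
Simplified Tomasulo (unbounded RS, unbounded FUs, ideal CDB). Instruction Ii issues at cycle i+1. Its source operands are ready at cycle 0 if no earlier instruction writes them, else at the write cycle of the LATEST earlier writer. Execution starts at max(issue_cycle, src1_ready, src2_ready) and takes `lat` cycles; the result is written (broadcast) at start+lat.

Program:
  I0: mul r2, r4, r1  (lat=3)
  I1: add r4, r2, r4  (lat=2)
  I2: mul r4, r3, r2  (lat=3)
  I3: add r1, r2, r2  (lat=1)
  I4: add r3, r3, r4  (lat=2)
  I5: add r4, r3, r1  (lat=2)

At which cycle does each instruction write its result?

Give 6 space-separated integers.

I0 mul r2: issue@1 deps=(None,None) exec_start@1 write@4
I1 add r4: issue@2 deps=(0,None) exec_start@4 write@6
I2 mul r4: issue@3 deps=(None,0) exec_start@4 write@7
I3 add r1: issue@4 deps=(0,0) exec_start@4 write@5
I4 add r3: issue@5 deps=(None,2) exec_start@7 write@9
I5 add r4: issue@6 deps=(4,3) exec_start@9 write@11

Answer: 4 6 7 5 9 11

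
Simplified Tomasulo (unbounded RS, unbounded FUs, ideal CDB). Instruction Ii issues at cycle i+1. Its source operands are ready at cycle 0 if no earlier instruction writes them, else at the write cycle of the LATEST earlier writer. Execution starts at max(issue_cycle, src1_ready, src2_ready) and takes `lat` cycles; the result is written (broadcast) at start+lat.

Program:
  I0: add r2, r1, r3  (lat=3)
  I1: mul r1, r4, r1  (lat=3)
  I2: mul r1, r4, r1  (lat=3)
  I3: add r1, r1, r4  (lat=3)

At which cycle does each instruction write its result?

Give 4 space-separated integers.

Answer: 4 5 8 11

Derivation:
I0 add r2: issue@1 deps=(None,None) exec_start@1 write@4
I1 mul r1: issue@2 deps=(None,None) exec_start@2 write@5
I2 mul r1: issue@3 deps=(None,1) exec_start@5 write@8
I3 add r1: issue@4 deps=(2,None) exec_start@8 write@11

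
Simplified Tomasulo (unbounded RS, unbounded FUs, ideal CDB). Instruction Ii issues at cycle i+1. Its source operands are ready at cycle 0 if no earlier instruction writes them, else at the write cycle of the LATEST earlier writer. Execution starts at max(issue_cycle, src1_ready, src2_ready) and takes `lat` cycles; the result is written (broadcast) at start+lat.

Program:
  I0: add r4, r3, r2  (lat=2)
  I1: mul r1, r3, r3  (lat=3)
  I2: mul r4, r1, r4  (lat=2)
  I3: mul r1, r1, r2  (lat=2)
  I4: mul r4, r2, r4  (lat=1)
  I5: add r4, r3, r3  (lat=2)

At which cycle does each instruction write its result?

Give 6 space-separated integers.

I0 add r4: issue@1 deps=(None,None) exec_start@1 write@3
I1 mul r1: issue@2 deps=(None,None) exec_start@2 write@5
I2 mul r4: issue@3 deps=(1,0) exec_start@5 write@7
I3 mul r1: issue@4 deps=(1,None) exec_start@5 write@7
I4 mul r4: issue@5 deps=(None,2) exec_start@7 write@8
I5 add r4: issue@6 deps=(None,None) exec_start@6 write@8

Answer: 3 5 7 7 8 8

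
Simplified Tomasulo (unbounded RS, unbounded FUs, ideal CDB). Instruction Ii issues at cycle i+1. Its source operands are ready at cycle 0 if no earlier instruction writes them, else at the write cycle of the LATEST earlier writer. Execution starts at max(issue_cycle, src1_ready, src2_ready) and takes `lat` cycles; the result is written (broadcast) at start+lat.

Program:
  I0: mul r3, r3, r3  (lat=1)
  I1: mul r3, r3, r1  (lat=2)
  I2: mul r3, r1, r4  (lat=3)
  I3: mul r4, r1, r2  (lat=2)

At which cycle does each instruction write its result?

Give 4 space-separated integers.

I0 mul r3: issue@1 deps=(None,None) exec_start@1 write@2
I1 mul r3: issue@2 deps=(0,None) exec_start@2 write@4
I2 mul r3: issue@3 deps=(None,None) exec_start@3 write@6
I3 mul r4: issue@4 deps=(None,None) exec_start@4 write@6

Answer: 2 4 6 6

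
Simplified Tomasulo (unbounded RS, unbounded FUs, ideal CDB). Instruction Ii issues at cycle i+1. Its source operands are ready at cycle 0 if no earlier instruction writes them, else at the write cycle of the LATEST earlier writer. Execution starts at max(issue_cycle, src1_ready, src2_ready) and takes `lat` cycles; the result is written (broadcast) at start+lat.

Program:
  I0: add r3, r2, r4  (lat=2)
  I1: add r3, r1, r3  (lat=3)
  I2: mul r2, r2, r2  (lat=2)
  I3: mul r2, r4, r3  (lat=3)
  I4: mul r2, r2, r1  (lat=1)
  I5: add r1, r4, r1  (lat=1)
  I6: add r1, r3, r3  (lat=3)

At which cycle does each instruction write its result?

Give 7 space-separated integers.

I0 add r3: issue@1 deps=(None,None) exec_start@1 write@3
I1 add r3: issue@2 deps=(None,0) exec_start@3 write@6
I2 mul r2: issue@3 deps=(None,None) exec_start@3 write@5
I3 mul r2: issue@4 deps=(None,1) exec_start@6 write@9
I4 mul r2: issue@5 deps=(3,None) exec_start@9 write@10
I5 add r1: issue@6 deps=(None,None) exec_start@6 write@7
I6 add r1: issue@7 deps=(1,1) exec_start@7 write@10

Answer: 3 6 5 9 10 7 10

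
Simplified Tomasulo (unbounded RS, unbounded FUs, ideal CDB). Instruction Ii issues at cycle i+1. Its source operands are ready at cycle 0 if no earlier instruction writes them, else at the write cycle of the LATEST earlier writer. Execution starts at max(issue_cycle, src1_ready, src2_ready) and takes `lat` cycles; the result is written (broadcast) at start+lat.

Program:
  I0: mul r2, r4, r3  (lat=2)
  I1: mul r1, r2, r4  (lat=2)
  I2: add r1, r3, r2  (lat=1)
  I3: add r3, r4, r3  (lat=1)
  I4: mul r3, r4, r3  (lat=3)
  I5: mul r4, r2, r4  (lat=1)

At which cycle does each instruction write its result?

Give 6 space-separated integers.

Answer: 3 5 4 5 8 7

Derivation:
I0 mul r2: issue@1 deps=(None,None) exec_start@1 write@3
I1 mul r1: issue@2 deps=(0,None) exec_start@3 write@5
I2 add r1: issue@3 deps=(None,0) exec_start@3 write@4
I3 add r3: issue@4 deps=(None,None) exec_start@4 write@5
I4 mul r3: issue@5 deps=(None,3) exec_start@5 write@8
I5 mul r4: issue@6 deps=(0,None) exec_start@6 write@7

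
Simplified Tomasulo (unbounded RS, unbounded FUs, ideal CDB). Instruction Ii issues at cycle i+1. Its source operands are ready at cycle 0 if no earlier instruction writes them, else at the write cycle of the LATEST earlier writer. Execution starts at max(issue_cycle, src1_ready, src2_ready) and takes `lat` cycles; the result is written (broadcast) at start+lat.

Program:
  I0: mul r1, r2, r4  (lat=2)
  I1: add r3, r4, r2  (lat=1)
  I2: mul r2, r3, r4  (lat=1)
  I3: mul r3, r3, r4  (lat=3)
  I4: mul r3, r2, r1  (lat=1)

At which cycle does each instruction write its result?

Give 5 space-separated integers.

I0 mul r1: issue@1 deps=(None,None) exec_start@1 write@3
I1 add r3: issue@2 deps=(None,None) exec_start@2 write@3
I2 mul r2: issue@3 deps=(1,None) exec_start@3 write@4
I3 mul r3: issue@4 deps=(1,None) exec_start@4 write@7
I4 mul r3: issue@5 deps=(2,0) exec_start@5 write@6

Answer: 3 3 4 7 6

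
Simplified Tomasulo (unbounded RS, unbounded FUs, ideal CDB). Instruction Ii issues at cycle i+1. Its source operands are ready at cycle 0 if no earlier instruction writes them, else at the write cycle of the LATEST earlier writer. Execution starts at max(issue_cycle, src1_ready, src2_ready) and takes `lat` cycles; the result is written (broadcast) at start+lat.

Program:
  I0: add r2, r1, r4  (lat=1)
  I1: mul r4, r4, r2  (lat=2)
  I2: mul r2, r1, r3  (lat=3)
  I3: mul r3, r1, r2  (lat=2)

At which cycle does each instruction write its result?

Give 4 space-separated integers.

Answer: 2 4 6 8

Derivation:
I0 add r2: issue@1 deps=(None,None) exec_start@1 write@2
I1 mul r4: issue@2 deps=(None,0) exec_start@2 write@4
I2 mul r2: issue@3 deps=(None,None) exec_start@3 write@6
I3 mul r3: issue@4 deps=(None,2) exec_start@6 write@8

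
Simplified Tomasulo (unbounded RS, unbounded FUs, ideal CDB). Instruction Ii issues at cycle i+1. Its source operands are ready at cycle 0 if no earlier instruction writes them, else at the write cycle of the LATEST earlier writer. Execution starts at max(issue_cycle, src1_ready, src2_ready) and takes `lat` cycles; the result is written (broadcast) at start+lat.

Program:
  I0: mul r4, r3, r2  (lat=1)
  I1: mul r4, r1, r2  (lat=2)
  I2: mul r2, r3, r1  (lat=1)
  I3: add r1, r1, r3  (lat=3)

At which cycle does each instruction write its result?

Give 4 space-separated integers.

Answer: 2 4 4 7

Derivation:
I0 mul r4: issue@1 deps=(None,None) exec_start@1 write@2
I1 mul r4: issue@2 deps=(None,None) exec_start@2 write@4
I2 mul r2: issue@3 deps=(None,None) exec_start@3 write@4
I3 add r1: issue@4 deps=(None,None) exec_start@4 write@7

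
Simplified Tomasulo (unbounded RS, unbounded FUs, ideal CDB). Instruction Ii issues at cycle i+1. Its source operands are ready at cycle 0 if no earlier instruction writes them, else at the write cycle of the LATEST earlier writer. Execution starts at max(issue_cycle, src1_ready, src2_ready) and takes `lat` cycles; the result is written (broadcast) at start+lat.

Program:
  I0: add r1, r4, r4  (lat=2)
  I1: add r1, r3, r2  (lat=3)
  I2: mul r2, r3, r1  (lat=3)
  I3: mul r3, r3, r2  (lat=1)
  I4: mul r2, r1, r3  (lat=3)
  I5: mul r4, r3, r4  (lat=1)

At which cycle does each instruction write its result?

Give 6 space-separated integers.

Answer: 3 5 8 9 12 10

Derivation:
I0 add r1: issue@1 deps=(None,None) exec_start@1 write@3
I1 add r1: issue@2 deps=(None,None) exec_start@2 write@5
I2 mul r2: issue@3 deps=(None,1) exec_start@5 write@8
I3 mul r3: issue@4 deps=(None,2) exec_start@8 write@9
I4 mul r2: issue@5 deps=(1,3) exec_start@9 write@12
I5 mul r4: issue@6 deps=(3,None) exec_start@9 write@10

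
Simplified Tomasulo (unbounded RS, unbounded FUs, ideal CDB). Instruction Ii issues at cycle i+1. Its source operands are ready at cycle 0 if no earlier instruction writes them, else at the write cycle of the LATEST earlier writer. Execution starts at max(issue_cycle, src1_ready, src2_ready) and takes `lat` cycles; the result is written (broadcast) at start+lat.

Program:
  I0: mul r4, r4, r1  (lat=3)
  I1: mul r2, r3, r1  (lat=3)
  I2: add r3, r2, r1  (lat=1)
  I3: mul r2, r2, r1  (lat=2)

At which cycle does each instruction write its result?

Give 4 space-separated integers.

Answer: 4 5 6 7

Derivation:
I0 mul r4: issue@1 deps=(None,None) exec_start@1 write@4
I1 mul r2: issue@2 deps=(None,None) exec_start@2 write@5
I2 add r3: issue@3 deps=(1,None) exec_start@5 write@6
I3 mul r2: issue@4 deps=(1,None) exec_start@5 write@7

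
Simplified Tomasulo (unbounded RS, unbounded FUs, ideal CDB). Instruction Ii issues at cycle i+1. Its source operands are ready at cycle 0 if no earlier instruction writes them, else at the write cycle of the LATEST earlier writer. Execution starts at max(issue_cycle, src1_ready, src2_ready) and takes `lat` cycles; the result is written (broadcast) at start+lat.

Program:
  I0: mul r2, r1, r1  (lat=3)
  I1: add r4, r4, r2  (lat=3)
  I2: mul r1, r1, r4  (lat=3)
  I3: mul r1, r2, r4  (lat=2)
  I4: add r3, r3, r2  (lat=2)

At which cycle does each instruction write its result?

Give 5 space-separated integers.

Answer: 4 7 10 9 7

Derivation:
I0 mul r2: issue@1 deps=(None,None) exec_start@1 write@4
I1 add r4: issue@2 deps=(None,0) exec_start@4 write@7
I2 mul r1: issue@3 deps=(None,1) exec_start@7 write@10
I3 mul r1: issue@4 deps=(0,1) exec_start@7 write@9
I4 add r3: issue@5 deps=(None,0) exec_start@5 write@7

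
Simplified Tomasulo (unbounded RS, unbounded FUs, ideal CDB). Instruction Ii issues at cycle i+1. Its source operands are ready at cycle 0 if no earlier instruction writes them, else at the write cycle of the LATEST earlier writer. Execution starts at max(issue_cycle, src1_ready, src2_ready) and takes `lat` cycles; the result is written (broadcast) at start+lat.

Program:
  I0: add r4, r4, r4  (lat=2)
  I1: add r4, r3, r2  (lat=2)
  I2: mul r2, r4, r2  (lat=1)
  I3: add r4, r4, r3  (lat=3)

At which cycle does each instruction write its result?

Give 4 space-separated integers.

I0 add r4: issue@1 deps=(None,None) exec_start@1 write@3
I1 add r4: issue@2 deps=(None,None) exec_start@2 write@4
I2 mul r2: issue@3 deps=(1,None) exec_start@4 write@5
I3 add r4: issue@4 deps=(1,None) exec_start@4 write@7

Answer: 3 4 5 7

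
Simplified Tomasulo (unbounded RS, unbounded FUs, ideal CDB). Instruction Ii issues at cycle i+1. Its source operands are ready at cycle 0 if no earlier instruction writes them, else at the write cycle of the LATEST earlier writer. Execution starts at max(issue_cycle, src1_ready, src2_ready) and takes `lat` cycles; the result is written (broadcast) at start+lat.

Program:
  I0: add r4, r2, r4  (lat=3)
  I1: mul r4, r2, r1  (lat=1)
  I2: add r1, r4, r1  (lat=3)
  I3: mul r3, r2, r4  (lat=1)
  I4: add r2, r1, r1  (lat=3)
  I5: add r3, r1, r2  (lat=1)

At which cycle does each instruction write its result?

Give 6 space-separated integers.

I0 add r4: issue@1 deps=(None,None) exec_start@1 write@4
I1 mul r4: issue@2 deps=(None,None) exec_start@2 write@3
I2 add r1: issue@3 deps=(1,None) exec_start@3 write@6
I3 mul r3: issue@4 deps=(None,1) exec_start@4 write@5
I4 add r2: issue@5 deps=(2,2) exec_start@6 write@9
I5 add r3: issue@6 deps=(2,4) exec_start@9 write@10

Answer: 4 3 6 5 9 10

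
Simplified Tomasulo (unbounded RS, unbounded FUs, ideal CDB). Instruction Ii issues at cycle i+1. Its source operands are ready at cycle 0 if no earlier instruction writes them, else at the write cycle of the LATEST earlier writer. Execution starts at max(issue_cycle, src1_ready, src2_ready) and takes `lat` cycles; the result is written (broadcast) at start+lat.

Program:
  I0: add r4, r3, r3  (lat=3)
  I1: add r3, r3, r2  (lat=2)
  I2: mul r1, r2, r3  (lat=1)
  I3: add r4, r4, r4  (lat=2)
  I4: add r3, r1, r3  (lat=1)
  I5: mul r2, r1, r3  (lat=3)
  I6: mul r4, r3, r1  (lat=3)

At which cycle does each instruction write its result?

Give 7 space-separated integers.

I0 add r4: issue@1 deps=(None,None) exec_start@1 write@4
I1 add r3: issue@2 deps=(None,None) exec_start@2 write@4
I2 mul r1: issue@3 deps=(None,1) exec_start@4 write@5
I3 add r4: issue@4 deps=(0,0) exec_start@4 write@6
I4 add r3: issue@5 deps=(2,1) exec_start@5 write@6
I5 mul r2: issue@6 deps=(2,4) exec_start@6 write@9
I6 mul r4: issue@7 deps=(4,2) exec_start@7 write@10

Answer: 4 4 5 6 6 9 10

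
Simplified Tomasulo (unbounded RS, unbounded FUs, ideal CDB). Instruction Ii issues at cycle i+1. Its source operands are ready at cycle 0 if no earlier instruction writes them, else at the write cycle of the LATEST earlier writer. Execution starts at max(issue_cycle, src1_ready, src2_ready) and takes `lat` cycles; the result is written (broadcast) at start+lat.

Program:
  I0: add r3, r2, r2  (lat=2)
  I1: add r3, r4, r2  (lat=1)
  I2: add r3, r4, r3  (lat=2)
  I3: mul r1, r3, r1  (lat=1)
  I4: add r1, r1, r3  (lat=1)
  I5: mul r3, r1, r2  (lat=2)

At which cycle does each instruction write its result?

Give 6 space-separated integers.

I0 add r3: issue@1 deps=(None,None) exec_start@1 write@3
I1 add r3: issue@2 deps=(None,None) exec_start@2 write@3
I2 add r3: issue@3 deps=(None,1) exec_start@3 write@5
I3 mul r1: issue@4 deps=(2,None) exec_start@5 write@6
I4 add r1: issue@5 deps=(3,2) exec_start@6 write@7
I5 mul r3: issue@6 deps=(4,None) exec_start@7 write@9

Answer: 3 3 5 6 7 9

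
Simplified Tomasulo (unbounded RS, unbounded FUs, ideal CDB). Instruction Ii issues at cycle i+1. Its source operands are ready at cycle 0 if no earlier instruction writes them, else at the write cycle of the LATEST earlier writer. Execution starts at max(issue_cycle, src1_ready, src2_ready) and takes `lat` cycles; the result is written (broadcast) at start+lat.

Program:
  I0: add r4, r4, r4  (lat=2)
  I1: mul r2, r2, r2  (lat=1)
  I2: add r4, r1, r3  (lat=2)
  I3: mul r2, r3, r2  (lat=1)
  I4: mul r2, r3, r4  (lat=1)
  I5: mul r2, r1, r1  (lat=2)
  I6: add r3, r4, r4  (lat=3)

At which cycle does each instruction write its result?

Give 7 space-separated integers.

I0 add r4: issue@1 deps=(None,None) exec_start@1 write@3
I1 mul r2: issue@2 deps=(None,None) exec_start@2 write@3
I2 add r4: issue@3 deps=(None,None) exec_start@3 write@5
I3 mul r2: issue@4 deps=(None,1) exec_start@4 write@5
I4 mul r2: issue@5 deps=(None,2) exec_start@5 write@6
I5 mul r2: issue@6 deps=(None,None) exec_start@6 write@8
I6 add r3: issue@7 deps=(2,2) exec_start@7 write@10

Answer: 3 3 5 5 6 8 10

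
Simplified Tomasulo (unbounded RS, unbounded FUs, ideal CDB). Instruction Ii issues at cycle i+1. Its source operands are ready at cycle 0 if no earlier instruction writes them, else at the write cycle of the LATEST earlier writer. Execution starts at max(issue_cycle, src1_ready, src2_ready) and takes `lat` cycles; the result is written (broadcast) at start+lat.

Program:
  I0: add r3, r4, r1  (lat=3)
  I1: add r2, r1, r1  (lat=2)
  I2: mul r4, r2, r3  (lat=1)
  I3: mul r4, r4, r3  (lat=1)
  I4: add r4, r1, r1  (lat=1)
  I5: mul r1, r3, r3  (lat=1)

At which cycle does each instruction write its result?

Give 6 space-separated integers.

I0 add r3: issue@1 deps=(None,None) exec_start@1 write@4
I1 add r2: issue@2 deps=(None,None) exec_start@2 write@4
I2 mul r4: issue@3 deps=(1,0) exec_start@4 write@5
I3 mul r4: issue@4 deps=(2,0) exec_start@5 write@6
I4 add r4: issue@5 deps=(None,None) exec_start@5 write@6
I5 mul r1: issue@6 deps=(0,0) exec_start@6 write@7

Answer: 4 4 5 6 6 7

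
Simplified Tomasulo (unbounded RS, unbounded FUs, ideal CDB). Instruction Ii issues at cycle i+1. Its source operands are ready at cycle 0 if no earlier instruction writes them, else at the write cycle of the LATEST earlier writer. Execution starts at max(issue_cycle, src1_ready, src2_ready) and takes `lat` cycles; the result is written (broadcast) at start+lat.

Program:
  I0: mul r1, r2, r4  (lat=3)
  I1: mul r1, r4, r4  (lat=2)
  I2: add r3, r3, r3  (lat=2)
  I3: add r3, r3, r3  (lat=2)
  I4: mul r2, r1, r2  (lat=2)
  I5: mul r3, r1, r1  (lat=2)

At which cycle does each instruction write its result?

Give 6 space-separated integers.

I0 mul r1: issue@1 deps=(None,None) exec_start@1 write@4
I1 mul r1: issue@2 deps=(None,None) exec_start@2 write@4
I2 add r3: issue@3 deps=(None,None) exec_start@3 write@5
I3 add r3: issue@4 deps=(2,2) exec_start@5 write@7
I4 mul r2: issue@5 deps=(1,None) exec_start@5 write@7
I5 mul r3: issue@6 deps=(1,1) exec_start@6 write@8

Answer: 4 4 5 7 7 8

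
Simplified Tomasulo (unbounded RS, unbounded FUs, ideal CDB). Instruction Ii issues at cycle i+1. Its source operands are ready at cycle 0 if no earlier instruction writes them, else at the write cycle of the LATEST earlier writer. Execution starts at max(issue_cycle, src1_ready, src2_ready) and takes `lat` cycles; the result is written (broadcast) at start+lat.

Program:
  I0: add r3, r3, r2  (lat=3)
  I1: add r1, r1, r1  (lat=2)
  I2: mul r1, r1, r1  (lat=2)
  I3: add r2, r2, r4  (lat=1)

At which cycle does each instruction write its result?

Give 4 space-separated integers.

Answer: 4 4 6 5

Derivation:
I0 add r3: issue@1 deps=(None,None) exec_start@1 write@4
I1 add r1: issue@2 deps=(None,None) exec_start@2 write@4
I2 mul r1: issue@3 deps=(1,1) exec_start@4 write@6
I3 add r2: issue@4 deps=(None,None) exec_start@4 write@5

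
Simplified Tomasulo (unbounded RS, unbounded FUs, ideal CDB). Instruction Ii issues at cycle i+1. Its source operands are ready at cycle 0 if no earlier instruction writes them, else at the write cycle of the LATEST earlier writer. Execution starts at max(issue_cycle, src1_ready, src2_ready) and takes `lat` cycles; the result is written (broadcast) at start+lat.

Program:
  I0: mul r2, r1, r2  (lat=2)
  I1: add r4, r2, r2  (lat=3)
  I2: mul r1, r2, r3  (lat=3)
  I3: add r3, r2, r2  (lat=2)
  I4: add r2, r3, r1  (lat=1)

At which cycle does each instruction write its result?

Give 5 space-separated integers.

Answer: 3 6 6 6 7

Derivation:
I0 mul r2: issue@1 deps=(None,None) exec_start@1 write@3
I1 add r4: issue@2 deps=(0,0) exec_start@3 write@6
I2 mul r1: issue@3 deps=(0,None) exec_start@3 write@6
I3 add r3: issue@4 deps=(0,0) exec_start@4 write@6
I4 add r2: issue@5 deps=(3,2) exec_start@6 write@7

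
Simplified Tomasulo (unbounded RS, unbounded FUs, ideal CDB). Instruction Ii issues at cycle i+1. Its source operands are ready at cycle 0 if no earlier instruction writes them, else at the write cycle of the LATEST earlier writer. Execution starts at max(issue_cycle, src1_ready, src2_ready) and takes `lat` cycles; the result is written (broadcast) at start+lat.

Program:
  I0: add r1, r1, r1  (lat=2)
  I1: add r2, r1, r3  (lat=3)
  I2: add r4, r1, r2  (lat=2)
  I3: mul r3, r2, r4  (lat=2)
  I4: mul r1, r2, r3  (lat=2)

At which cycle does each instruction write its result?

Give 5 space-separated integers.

I0 add r1: issue@1 deps=(None,None) exec_start@1 write@3
I1 add r2: issue@2 deps=(0,None) exec_start@3 write@6
I2 add r4: issue@3 deps=(0,1) exec_start@6 write@8
I3 mul r3: issue@4 deps=(1,2) exec_start@8 write@10
I4 mul r1: issue@5 deps=(1,3) exec_start@10 write@12

Answer: 3 6 8 10 12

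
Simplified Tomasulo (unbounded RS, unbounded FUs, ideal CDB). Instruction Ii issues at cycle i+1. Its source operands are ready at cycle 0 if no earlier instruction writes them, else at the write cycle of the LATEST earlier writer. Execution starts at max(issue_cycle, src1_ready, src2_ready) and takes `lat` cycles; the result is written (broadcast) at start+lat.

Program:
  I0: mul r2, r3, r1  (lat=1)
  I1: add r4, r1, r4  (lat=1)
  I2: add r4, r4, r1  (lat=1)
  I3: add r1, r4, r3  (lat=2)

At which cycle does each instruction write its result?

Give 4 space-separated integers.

I0 mul r2: issue@1 deps=(None,None) exec_start@1 write@2
I1 add r4: issue@2 deps=(None,None) exec_start@2 write@3
I2 add r4: issue@3 deps=(1,None) exec_start@3 write@4
I3 add r1: issue@4 deps=(2,None) exec_start@4 write@6

Answer: 2 3 4 6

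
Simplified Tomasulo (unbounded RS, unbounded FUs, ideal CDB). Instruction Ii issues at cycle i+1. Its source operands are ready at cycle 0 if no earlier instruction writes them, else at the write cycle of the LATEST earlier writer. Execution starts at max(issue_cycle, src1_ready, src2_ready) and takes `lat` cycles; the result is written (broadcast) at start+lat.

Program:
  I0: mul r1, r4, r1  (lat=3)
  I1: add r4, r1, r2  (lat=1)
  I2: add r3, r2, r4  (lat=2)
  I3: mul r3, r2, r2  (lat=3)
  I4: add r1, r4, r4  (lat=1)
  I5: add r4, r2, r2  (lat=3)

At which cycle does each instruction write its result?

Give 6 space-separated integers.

I0 mul r1: issue@1 deps=(None,None) exec_start@1 write@4
I1 add r4: issue@2 deps=(0,None) exec_start@4 write@5
I2 add r3: issue@3 deps=(None,1) exec_start@5 write@7
I3 mul r3: issue@4 deps=(None,None) exec_start@4 write@7
I4 add r1: issue@5 deps=(1,1) exec_start@5 write@6
I5 add r4: issue@6 deps=(None,None) exec_start@6 write@9

Answer: 4 5 7 7 6 9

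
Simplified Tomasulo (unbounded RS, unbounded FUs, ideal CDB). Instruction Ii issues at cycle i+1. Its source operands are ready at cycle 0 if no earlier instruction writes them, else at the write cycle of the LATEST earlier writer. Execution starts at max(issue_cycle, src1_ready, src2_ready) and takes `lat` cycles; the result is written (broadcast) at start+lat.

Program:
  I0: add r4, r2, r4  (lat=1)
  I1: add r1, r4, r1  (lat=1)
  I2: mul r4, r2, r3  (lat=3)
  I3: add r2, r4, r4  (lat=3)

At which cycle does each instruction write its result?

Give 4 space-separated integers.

Answer: 2 3 6 9

Derivation:
I0 add r4: issue@1 deps=(None,None) exec_start@1 write@2
I1 add r1: issue@2 deps=(0,None) exec_start@2 write@3
I2 mul r4: issue@3 deps=(None,None) exec_start@3 write@6
I3 add r2: issue@4 deps=(2,2) exec_start@6 write@9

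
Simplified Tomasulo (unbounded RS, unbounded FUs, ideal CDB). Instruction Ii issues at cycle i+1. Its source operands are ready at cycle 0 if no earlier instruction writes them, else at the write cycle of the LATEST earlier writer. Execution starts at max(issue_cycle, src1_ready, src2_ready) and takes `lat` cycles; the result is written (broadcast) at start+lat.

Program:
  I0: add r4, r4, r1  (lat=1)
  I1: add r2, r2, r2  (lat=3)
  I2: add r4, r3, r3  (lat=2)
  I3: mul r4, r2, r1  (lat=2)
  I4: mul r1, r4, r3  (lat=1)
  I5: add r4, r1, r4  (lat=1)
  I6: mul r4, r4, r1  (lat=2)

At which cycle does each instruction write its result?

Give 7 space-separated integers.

Answer: 2 5 5 7 8 9 11

Derivation:
I0 add r4: issue@1 deps=(None,None) exec_start@1 write@2
I1 add r2: issue@2 deps=(None,None) exec_start@2 write@5
I2 add r4: issue@3 deps=(None,None) exec_start@3 write@5
I3 mul r4: issue@4 deps=(1,None) exec_start@5 write@7
I4 mul r1: issue@5 deps=(3,None) exec_start@7 write@8
I5 add r4: issue@6 deps=(4,3) exec_start@8 write@9
I6 mul r4: issue@7 deps=(5,4) exec_start@9 write@11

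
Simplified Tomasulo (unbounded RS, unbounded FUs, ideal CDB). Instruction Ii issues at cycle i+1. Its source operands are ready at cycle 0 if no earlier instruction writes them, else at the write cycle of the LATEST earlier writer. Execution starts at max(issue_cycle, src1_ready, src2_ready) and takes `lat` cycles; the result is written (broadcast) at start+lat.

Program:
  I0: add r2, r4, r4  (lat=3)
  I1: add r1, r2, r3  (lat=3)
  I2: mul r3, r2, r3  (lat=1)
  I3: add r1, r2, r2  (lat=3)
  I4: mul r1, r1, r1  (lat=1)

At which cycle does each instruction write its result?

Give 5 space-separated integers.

I0 add r2: issue@1 deps=(None,None) exec_start@1 write@4
I1 add r1: issue@2 deps=(0,None) exec_start@4 write@7
I2 mul r3: issue@3 deps=(0,None) exec_start@4 write@5
I3 add r1: issue@4 deps=(0,0) exec_start@4 write@7
I4 mul r1: issue@5 deps=(3,3) exec_start@7 write@8

Answer: 4 7 5 7 8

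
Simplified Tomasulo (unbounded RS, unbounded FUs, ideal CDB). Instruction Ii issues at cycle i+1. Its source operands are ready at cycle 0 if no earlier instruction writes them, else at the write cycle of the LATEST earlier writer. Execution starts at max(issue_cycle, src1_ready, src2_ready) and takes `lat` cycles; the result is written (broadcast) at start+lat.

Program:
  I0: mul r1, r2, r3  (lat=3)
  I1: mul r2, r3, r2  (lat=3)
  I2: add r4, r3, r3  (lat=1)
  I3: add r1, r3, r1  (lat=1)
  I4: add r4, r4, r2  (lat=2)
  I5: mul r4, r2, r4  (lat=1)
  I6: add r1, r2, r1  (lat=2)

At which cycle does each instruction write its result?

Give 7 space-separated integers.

Answer: 4 5 4 5 7 8 9

Derivation:
I0 mul r1: issue@1 deps=(None,None) exec_start@1 write@4
I1 mul r2: issue@2 deps=(None,None) exec_start@2 write@5
I2 add r4: issue@3 deps=(None,None) exec_start@3 write@4
I3 add r1: issue@4 deps=(None,0) exec_start@4 write@5
I4 add r4: issue@5 deps=(2,1) exec_start@5 write@7
I5 mul r4: issue@6 deps=(1,4) exec_start@7 write@8
I6 add r1: issue@7 deps=(1,3) exec_start@7 write@9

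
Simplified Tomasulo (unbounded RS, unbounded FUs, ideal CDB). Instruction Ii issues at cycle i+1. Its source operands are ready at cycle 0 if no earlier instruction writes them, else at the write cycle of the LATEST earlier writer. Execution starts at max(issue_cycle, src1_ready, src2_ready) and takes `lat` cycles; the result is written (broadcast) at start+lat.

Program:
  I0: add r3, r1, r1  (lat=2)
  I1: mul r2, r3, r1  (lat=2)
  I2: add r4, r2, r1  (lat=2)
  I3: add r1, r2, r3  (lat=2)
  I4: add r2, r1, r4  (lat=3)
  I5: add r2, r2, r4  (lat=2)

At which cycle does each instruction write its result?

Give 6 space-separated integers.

I0 add r3: issue@1 deps=(None,None) exec_start@1 write@3
I1 mul r2: issue@2 deps=(0,None) exec_start@3 write@5
I2 add r4: issue@3 deps=(1,None) exec_start@5 write@7
I3 add r1: issue@4 deps=(1,0) exec_start@5 write@7
I4 add r2: issue@5 deps=(3,2) exec_start@7 write@10
I5 add r2: issue@6 deps=(4,2) exec_start@10 write@12

Answer: 3 5 7 7 10 12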